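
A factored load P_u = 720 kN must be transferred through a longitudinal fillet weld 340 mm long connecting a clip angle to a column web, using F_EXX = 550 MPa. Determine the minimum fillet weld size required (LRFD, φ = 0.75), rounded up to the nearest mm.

Total weld length L = 340 mm.
Required throat t_e = P_u / (φ × 0.6 F_EXX × L) = 720 / (0.75 × 0.6 × 550 × 340 × 10⁻³) = 8.556 mm.
Required leg w = t_e / 0.707 = 12.1 mm → use 13 mm.

w = 13 mm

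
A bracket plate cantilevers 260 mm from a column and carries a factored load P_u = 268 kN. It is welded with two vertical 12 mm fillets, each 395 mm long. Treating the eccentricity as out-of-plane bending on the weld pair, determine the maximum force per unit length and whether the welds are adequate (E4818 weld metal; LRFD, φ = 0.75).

f_max ≈ 1380 N/mm; adequate

E48XX → F_EXX = 480 MPa.
L_w = 2 × 395 = 790 mm; section modulus (unit throat) S = 2 × L²/6 = 52010 mm².
Direct shear f_v = P/L_w = 268×10³/790 = 339.2 N/mm.
Moment M = P × e = 268×10³ × 260 = 69680000 N·mm; bending f_b = M/S = 1340 N/mm.
f_max = √(f_v² + f_b²) = √(339.2² + 1340²) = 1382 N/mm.
φr_n = 0.75 × 0.6 × 480 × (0.707 × 12) = 1833 N/mm → adequate.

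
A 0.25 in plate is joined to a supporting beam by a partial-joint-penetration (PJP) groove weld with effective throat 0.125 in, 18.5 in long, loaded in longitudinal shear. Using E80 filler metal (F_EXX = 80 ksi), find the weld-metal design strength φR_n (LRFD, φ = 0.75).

φR_n ≈ 83.2 kips

Effective throat (given) t_e = 0.125 in.
A_we = 0.125 × 18.5 = 2.312 in².
F_nw = 0.6 F_EXX = 48 ksi.
φR_n = 0.75 × 48 × 2.312 = 83.25 kips.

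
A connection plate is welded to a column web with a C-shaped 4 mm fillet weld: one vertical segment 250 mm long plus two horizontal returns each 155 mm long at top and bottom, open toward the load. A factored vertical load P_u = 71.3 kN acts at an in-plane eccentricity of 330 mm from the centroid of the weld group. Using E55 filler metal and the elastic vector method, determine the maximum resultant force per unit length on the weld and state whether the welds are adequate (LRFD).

E55XX → F_EXX = 550 MPa.
Total weld length L_w = 560 mm. Treat welds as unit-width lines.
Centroid: x̄ = 2×155×77.5 / 560 = 42.9 mm from the vertical weld.
Polar moment about centroid: J = I_x + I_y = [250³/12 + 2×155×125²] + [250×42.9² + 2(155³/12 + 155×34.6²)] = 7598000 mm³.
Direct shear f_v = P/L_w = 71.3×10³ / 560 = 127.3 N/mm (vertical).
Torsion M = P·e = 71.3×10³ × 330 = 23529000 N·mm.
Critical point at (x, y) = (112.1, 125) from centroid. f_tx = M·y/J = 387.1 N/mm; f_ty = M·x/J = 347.2 N/mm.
Resultant f_max = √[f_tx² + (f_v + f_ty)²] = √[387.1² + (127.3 + 347.2)²] = 612.4 N/mm.
Capacity per unit length: φr_n = 0.75 × 0.6 × 550 × (0.707 × 4) = 699.9 N/mm.
612.4 ≤ 699.9 → adequate.

f_max ≈ 612 N/mm; adequate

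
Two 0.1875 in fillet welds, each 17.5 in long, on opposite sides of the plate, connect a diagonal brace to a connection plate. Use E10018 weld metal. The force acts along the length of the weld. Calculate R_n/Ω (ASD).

E100XX → F_EXX = 100 ksi.
Effective throat t_e = 0.707 × 0.1875 = 0.1326 in.
Total length L = 35 in; A_we = 0.1326 × 35 = 4.64 in².
F_nw = 0.6 F_EXX = 0.6 × 100 = 60 ksi.
R_n = 60 × 4.64 = 278.4 kips; R_n/Ω = 278.4/2.0 = 139.2 kips.

R_n/Ω ≈ 139 kips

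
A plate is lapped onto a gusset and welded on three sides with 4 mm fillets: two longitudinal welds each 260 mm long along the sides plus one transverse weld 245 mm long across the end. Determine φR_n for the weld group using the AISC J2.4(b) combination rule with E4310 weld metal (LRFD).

φR_n ≈ 443 kN

E43XX → F_EXX = 430 MPa.
t_e = 0.707 × 4 = 2.828 mm.
R_nwl = 0.6 × 430 × 2.828 × 520 × 10⁻³ = 379.4 kN (longitudinal, 2 welds).
R_nwt = 0.6 × 430 × 2.828 × 245 × 10⁻³ = 178.8 kN (transverse, base value).
(i) R_nwl + R_nwt = 558.2 kN; (ii) 0.85 R_nwl + 1.5 R_nwt = 590.6 kN.
R_n = max = 590.6 kN [governs: (ii)]; φR_n = 443 kN.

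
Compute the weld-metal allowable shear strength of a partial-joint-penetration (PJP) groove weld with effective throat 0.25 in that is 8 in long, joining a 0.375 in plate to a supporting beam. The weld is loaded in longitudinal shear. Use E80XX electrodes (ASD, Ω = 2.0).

E80XX → F_EXX = 80 ksi.
Effective throat (given) t_e = 0.25 in.
A_we = 0.25 × 8 = 2 in².
F_nw = 0.6 F_EXX = 48 ksi.
R_n/Ω = (48 × 2) / 2.0 = 48 kip.

R_n/Ω ≈ 48 kip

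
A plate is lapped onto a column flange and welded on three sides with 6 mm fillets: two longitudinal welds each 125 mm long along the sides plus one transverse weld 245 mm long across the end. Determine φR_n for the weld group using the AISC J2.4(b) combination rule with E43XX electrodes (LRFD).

φR_n ≈ 476 kN

E43XX → F_EXX = 430 MPa.
t_e = 0.707 × 6 = 4.242 mm.
R_nwl = 0.6 × 430 × 4.242 × 250 × 10⁻³ = 273.6 kN (longitudinal, 2 welds).
R_nwt = 0.6 × 430 × 4.242 × 245 × 10⁻³ = 268.1 kN (transverse, base value).
(i) R_nwl + R_nwt = 541.7 kN; (ii) 0.85 R_nwl + 1.5 R_nwt = 634.8 kN.
R_n = max = 634.8 kN [governs: (ii)]; φR_n = 476.1 kN.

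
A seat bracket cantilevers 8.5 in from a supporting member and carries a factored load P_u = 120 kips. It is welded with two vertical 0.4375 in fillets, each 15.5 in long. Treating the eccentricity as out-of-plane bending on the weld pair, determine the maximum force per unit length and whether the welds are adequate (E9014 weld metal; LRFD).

E90XX → F_EXX = 90 ksi.
L_w = 2 × 15.5 = 31 in; section modulus (unit throat) S = 2 × L²/6 = 80.08 in².
Direct shear f_v = P/L_w = 120/31 = 3.871 kip/in.
Moment M = P × e = 120 × 8.5 = 1020 kip·in; bending f_b = M/S = 12.74 kip/in.
f_max = √(f_v² + f_b²) = √(3.871² + 12.74²) = 13.31 kip/in.
φr_n = 0.75 × 0.6 × 90 × (0.707 × 0.4375) = 12.53 kip/in → NOT adequate.

f_max ≈ 13.3 kip/in; NOT adequate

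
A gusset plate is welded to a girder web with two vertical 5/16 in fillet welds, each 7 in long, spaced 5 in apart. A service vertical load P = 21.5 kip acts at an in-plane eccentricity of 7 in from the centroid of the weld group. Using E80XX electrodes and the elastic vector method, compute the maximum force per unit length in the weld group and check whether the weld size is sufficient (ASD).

f_max ≈ 5.51 kip/in; NOT adequate

E80XX → F_EXX = 80 ksi.
Total weld length L_w = 14 in. Treat welds as unit-width lines.
Polar moment about centroid: J = 2[d³/12 + d(b/2)²] = 2[7³/12 + 7×2.5²] = 144.7 in³.
Direct shear f_v = P/L_w = 21.5 / 14 = 1.536 kip/in (vertical).
Torsion M = P·e = 21.5 × 7 = 150.5 kip·in.
Critical point at (x, y) = (2.5, 3.5) from centroid. f_tx = M·y/J = 3.641 kip/in; f_ty = M·x/J = 2.601 kip/in.
Resultant f_max = √[f_tx² + (f_v + f_ty)²] = √[3.641² + (1.536 + 2.601)²] = 5.511 kip/in.
Capacity per unit length: r_n/Ω = (1/2.0) × 0.6 × 80 × (0.707 × 0.3125) = 5.302 kip/in.
5.511 > 5.302 → NOT adequate.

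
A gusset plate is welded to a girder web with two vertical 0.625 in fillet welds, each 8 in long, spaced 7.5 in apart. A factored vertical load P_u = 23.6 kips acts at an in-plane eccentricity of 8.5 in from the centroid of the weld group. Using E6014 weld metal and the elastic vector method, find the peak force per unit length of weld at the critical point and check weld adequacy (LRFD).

E60XX → F_EXX = 60 ksi.
Total weld length L_w = 16 in. Treat welds as unit-width lines.
Polar moment about centroid: J = 2[d³/12 + d(b/2)²] = 2[8³/12 + 8×3.75²] = 310.3 in³.
Direct shear f_v = P/L_w = 23.6 / 16 = 1.475 kip/in (vertical).
Torsion M = P·e = 23.6 × 8.5 = 200.6 kip·in.
Critical point at (x, y) = (3.75, 4) from centroid. f_tx = M·y/J = 2.586 kip/in; f_ty = M·x/J = 2.424 kip/in.
Resultant f_max = √[f_tx² + (f_v + f_ty)²] = √[2.586² + (1.475 + 2.424)²] = 4.678 kip/in.
Capacity per unit length: φr_n = 0.75 × 0.6 × 60 × (0.707 × 0.625) = 11.93 kip/in.
4.678 ≤ 11.93 → adequate.

f_max ≈ 4.68 kip/in; adequate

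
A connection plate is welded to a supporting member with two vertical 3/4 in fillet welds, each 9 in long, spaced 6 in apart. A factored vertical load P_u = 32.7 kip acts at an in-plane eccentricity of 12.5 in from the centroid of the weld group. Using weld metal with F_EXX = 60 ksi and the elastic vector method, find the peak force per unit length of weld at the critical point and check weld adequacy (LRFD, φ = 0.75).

Total weld length L_w = 18 in. Treat welds as unit-width lines.
Polar moment about centroid: J = 2[d³/12 + d(b/2)²] = 2[9³/12 + 9×3²] = 283.5 in³.
Direct shear f_v = P/L_w = 32.7 / 18 = 1.817 kip/in (vertical).
Torsion M = P·e = 32.7 × 12.5 = 408.75 kip·in.
Critical point at (x, y) = (3, 4.5) from centroid. f_tx = M·y/J = 6.488 kip/in; f_ty = M·x/J = 4.325 kip/in.
Resultant f_max = √[f_tx² + (f_v + f_ty)²] = √[6.488² + (1.817 + 4.325)²] = 8.934 kip/in.
Capacity per unit length: φr_n = 0.75 × 0.6 × 60 × (0.707 × 0.75) = 14.32 kip/in.
8.934 ≤ 14.32 → adequate.

f_max ≈ 8.93 kip/in; adequate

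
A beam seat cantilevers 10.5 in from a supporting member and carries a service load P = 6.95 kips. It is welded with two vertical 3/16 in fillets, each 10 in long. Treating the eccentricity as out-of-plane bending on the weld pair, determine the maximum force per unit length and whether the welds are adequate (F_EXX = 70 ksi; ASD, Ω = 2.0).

L_w = 2 × 10 = 20 in; section modulus (unit throat) S = 2 × L²/6 = 33.33 in².
Direct shear f_v = P/L_w = 6.95/20 = 0.3475 kip/in.
Moment M = P × e = 6.95 × 10.5 = 72.975 kip·in; bending f_b = M/S = 2.189 kip/in.
f_max = √(f_v² + f_b²) = √(0.3475² + 2.189²) = 2.217 kip/in.
r_n/Ω = (1/2.0) × 0.6 × 70 × (0.707 × 0.1875) = 2.784 kip/in → adequate.

f_max ≈ 2.22 kip/in; adequate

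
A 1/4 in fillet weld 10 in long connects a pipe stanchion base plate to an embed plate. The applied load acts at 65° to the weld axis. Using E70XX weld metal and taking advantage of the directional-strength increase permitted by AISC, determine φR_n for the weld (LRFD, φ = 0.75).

E70XX → F_EXX = 70 ksi.
t_e = 0.707 × 0.25 = 0.1767 in; A_we = 0.1767 × 10 = 1.767 in².
Directional factor: 1.0 + 0.5 sin^1.5(65°) = 1.431.
F_nw = 0.6 × 70 × 1.431 = 60.12 ksi.
φR_n = 0.75 × 60.12 × 1.767 = 79.7 kip.

φR_n ≈ 79.7 kip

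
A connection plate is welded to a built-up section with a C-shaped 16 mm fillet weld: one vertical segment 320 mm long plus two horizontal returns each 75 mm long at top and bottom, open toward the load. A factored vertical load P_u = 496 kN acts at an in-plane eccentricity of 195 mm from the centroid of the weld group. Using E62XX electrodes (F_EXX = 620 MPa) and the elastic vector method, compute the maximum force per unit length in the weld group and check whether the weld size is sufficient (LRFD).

f_max ≈ 3000 N/mm; adequate

Total weld length L_w = 470 mm. Treat welds as unit-width lines.
Centroid: x̄ = 2×75×37.5 / 470 = 11.97 mm from the vertical weld.
Polar moment about centroid: J = I_x + I_y = [320³/12 + 2×75×160²] + [320×11.97² + 2(75³/12 + 75×25.53²)] = 6785000 mm³.
Direct shear f_v = P/L_w = 496×10³ / 470 = 1055 N/mm (vertical).
Torsion M = P·e = 496×10³ × 195 = 96720000 N·mm.
Critical point at (x, y) = (63.03, 160) from centroid. f_tx = M·y/J = 2281 N/mm; f_ty = M·x/J = 898.6 N/mm.
Resultant f_max = √[f_tx² + (f_v + f_ty)²] = √[2281² + (1055 + 898.6)²] = 3003 N/mm.
Capacity per unit length: φr_n = 0.75 × 0.6 × 620 × (0.707 × 16) = 3156 N/mm.
3003 ≤ 3156 → adequate.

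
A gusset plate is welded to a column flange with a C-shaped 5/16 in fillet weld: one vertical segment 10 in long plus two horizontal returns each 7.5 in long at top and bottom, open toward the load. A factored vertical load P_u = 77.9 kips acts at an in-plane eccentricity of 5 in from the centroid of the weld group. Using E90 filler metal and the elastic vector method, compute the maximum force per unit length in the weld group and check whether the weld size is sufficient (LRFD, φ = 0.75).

E90XX → F_EXX = 90 ksi.
Total weld length L_w = 25 in. Treat welds as unit-width lines.
Centroid: x̄ = 2×7.5×3.75 / 25 = 2.25 in from the vertical weld.
Polar moment about centroid: J = I_x + I_y = [10³/12 + 2×7.5×5²] + [10×2.25² + 2(7.5³/12 + 7.5×1.5²)] = 613 in³.
Direct shear f_v = P/L_w = 77.9 / 25 = 3.116 kip/in (vertical).
Torsion M = P·e = 77.9 × 5 = 389.5 kip·in.
Critical point at (x, y) = (5.25, 5) from centroid. f_tx = M·y/J = 3.177 kip/in; f_ty = M·x/J = 3.336 kip/in.
Resultant f_max = √[f_tx² + (f_v + f_ty)²] = √[3.177² + (3.116 + 3.336)²] = 7.191 kip/in.
Capacity per unit length: φr_n = 0.75 × 0.6 × 90 × (0.707 × 0.3125) = 8.948 kip/in.
7.191 ≤ 8.948 → adequate.

f_max ≈ 7.19 kip/in; adequate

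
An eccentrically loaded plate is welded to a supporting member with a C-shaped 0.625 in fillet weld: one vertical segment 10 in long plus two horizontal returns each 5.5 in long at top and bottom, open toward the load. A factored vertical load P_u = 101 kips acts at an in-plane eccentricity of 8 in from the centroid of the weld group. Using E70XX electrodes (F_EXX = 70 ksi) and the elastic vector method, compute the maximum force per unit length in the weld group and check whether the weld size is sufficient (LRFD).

Total weld length L_w = 21 in. Treat welds as unit-width lines.
Centroid: x̄ = 2×5.5×2.75 / 21 = 1.44 in from the vertical weld.
Polar moment about centroid: J = I_x + I_y = [10³/12 + 2×5.5×5²] + [10×1.44² + 2(5.5³/12 + 5.5×1.31²)] = 425.7 in³.
Direct shear f_v = P/L_w = 101 / 21 = 4.81 kip/in (vertical).
Torsion M = P·e = 101 × 8 = 808 kip·in.
Critical point at (x, y) = (4.06, 5) from centroid. f_tx = M·y/J = 9.491 kip/in; f_ty = M·x/J = 7.706 kip/in.
Resultant f_max = √[f_tx² + (f_v + f_ty)²] = √[9.491² + (4.81 + 7.706)²] = 15.71 kip/in.
Capacity per unit length: φr_n = 0.75 × 0.6 × 70 × (0.707 × 0.625) = 13.92 kip/in.
15.71 > 13.92 → NOT adequate.

f_max ≈ 15.7 kip/in; NOT adequate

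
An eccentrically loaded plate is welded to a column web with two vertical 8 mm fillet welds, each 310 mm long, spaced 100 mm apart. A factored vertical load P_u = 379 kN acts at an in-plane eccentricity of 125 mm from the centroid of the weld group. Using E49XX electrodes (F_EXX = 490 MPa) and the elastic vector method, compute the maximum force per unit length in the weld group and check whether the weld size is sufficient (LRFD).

f_max ≈ 1490 N/mm; NOT adequate

Total weld length L_w = 620 mm. Treat welds as unit-width lines.
Polar moment about centroid: J = 2[d³/12 + d(b/2)²] = 2[310³/12 + 310×50²] = 6515000 mm³.
Direct shear f_v = P/L_w = 379×10³ / 620 = 611.3 N/mm (vertical).
Torsion M = P·e = 379×10³ × 125 = 47375000 N·mm.
Critical point at (x, y) = (50, 155) from centroid. f_tx = M·y/J = 1127 N/mm; f_ty = M·x/J = 363.6 N/mm.
Resultant f_max = √[f_tx² + (f_v + f_ty)²] = √[1127² + (611.3 + 363.6)²] = 1490 N/mm.
Capacity per unit length: φr_n = 0.75 × 0.6 × 490 × (0.707 × 8) = 1247 N/mm.
1490 > 1247 → NOT adequate.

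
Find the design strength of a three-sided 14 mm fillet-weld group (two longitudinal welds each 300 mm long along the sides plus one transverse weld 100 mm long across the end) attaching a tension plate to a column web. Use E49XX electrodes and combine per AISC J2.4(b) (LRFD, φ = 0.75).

E49XX → F_EXX = 490 MPa.
t_e = 0.707 × 14 = 9.898 mm.
R_nwl = 0.6 × 490 × 9.898 × 600 × 10⁻³ = 1746 kN (longitudinal, 2 welds).
R_nwt = 0.6 × 490 × 9.898 × 100 × 10⁻³ = 291 kN (transverse, base value).
(i) R_nwl + R_nwt = 2037 kN; (ii) 0.85 R_nwl + 1.5 R_nwt = 1921 kN.
R_n = max = 2037 kN [governs: (i)]; φR_n = 1528 kN.

φR_n ≈ 1530 kN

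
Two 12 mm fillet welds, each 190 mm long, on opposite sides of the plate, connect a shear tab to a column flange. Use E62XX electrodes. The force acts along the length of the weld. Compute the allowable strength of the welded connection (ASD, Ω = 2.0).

E62XX → F_EXX = 620 MPa.
Effective throat t_e = 0.707 × 12 = 8.484 mm.
Total length L = 380 mm; A_we = 8.484 × 380 = 3224 mm².
F_nw = 0.6 F_EXX = 0.6 × 620 = 372 MPa.
R_n = 372 × 3224 × 10⁻³ = 1199 kN; R_n/Ω = 1199/2.0 = 599.6 kN.

R_n/Ω ≈ 600 kN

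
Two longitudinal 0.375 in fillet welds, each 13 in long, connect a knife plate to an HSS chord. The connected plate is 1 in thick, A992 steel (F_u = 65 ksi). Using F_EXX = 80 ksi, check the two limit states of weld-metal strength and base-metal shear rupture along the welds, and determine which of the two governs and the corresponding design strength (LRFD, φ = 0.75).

t_e = 0.707 × 0.375 = 0.2651 in; L = 26 in.
Weld metal: φR_n = 0.75 × 0.6 × 80 × 0.2651 × 26 = 248.2 kip.
Base metal (shear rupture): φR_n = 0.75 × 0.6 × 65 × 1 × 26 = 760.5 kip.
Governing: weld metal.

φR_n ≈ 248 kip (weld metal governs)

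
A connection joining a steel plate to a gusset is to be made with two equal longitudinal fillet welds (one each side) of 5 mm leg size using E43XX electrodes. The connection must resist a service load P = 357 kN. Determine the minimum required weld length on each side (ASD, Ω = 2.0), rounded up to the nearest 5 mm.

L = 395 mm on each side

E43XX → F_EXX = 430 MPa.
Throat t_e = 0.707 × 5 = 3.535 mm.
r_n/Ω = (0.6 × 430 × 3.535) / 2.0 = 456 N/mm = 0.456 kN/mm.
L_req = P / (r_n/Ω) = 357 / 0.456 = 782.9 mm total.
Per side: 782.9 / 2 = 391.4 mm.
Round up → use L = 395 mm on each side.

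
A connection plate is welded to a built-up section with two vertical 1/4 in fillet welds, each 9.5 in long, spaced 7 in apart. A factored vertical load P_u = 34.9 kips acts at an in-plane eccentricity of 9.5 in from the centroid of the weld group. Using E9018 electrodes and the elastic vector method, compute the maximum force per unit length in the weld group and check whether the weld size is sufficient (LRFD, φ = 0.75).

E90XX → F_EXX = 90 ksi.
Total weld length L_w = 19 in. Treat welds as unit-width lines.
Polar moment about centroid: J = 2[d³/12 + d(b/2)²] = 2[9.5³/12 + 9.5×3.5²] = 375.6 in³.
Direct shear f_v = P/L_w = 34.9 / 19 = 1.837 kip/in (vertical).
Torsion M = P·e = 34.9 × 9.5 = 331.55 kip·in.
Critical point at (x, y) = (3.5, 4.75) from centroid. f_tx = M·y/J = 4.192 kip/in; f_ty = M·x/J = 3.089 kip/in.
Resultant f_max = √[f_tx² + (f_v + f_ty)²] = √[4.192² + (1.837 + 3.089)²] = 6.469 kip/in.
Capacity per unit length: φr_n = 0.75 × 0.6 × 90 × (0.707 × 0.25) = 7.158 kip/in.
6.469 ≤ 7.158 → adequate.

f_max ≈ 6.47 kip/in; adequate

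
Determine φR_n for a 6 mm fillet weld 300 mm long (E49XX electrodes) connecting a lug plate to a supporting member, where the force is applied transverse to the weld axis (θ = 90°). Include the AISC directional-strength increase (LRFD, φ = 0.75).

E49XX → F_EXX = 490 MPa.
t_e = 0.707 × 6 = 4.242 mm; A_we = 4.242 × 300 = 1273 mm².
Directional factor: 1.0 + 0.5 sin^1.5(90°) = 1.5.
F_nw = 0.6 × 490 × 1.5 = 441 MPa.
φR_n = 0.75 × 441 × 1273 × 10⁻³ = 420.9 kN.

φR_n ≈ 421 kN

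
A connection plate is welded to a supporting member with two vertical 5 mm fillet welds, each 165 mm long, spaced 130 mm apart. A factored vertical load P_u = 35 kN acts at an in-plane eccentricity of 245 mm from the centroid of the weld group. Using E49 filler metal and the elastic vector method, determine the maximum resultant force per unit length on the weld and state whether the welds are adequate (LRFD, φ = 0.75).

f_max ≈ 493 N/mm; adequate

E49XX → F_EXX = 490 MPa.
Total weld length L_w = 330 mm. Treat welds as unit-width lines.
Polar moment about centroid: J = 2[d³/12 + d(b/2)²] = 2[165³/12 + 165×65²] = 2143000 mm³.
Direct shear f_v = P/L_w = 35×10³ / 330 = 106.1 N/mm (vertical).
Torsion M = P·e = 35×10³ × 245 = 8575000 N·mm.
Critical point at (x, y) = (65, 82.5) from centroid. f_tx = M·y/J = 330.1 N/mm; f_ty = M·x/J = 260.1 N/mm.
Resultant f_max = √[f_tx² + (f_v + f_ty)²] = √[330.1² + (106.1 + 260.1)²] = 493 N/mm.
Capacity per unit length: φr_n = 0.75 × 0.6 × 490 × (0.707 × 5) = 779.5 N/mm.
493 ≤ 779.5 → adequate.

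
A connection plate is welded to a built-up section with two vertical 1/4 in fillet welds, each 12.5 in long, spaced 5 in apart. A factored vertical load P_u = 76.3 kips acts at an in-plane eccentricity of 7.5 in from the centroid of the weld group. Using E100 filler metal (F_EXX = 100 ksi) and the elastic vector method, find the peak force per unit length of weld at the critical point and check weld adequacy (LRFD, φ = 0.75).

f_max ≈ 9.56 kip/in; NOT adequate

Total weld length L_w = 25 in. Treat welds as unit-width lines.
Polar moment about centroid: J = 2[d³/12 + d(b/2)²] = 2[12.5³/12 + 12.5×2.5²] = 481.8 in³.
Direct shear f_v = P/L_w = 76.3 / 25 = 3.052 kip/in (vertical).
Torsion M = P·e = 76.3 × 7.5 = 572.25 kip·in.
Critical point at (x, y) = (2.5, 6.25) from centroid. f_tx = M·y/J = 7.424 kip/in; f_ty = M·x/J = 2.97 kip/in.
Resultant f_max = √[f_tx² + (f_v + f_ty)²] = √[7.424² + (3.052 + 2.97)²] = 9.559 kip/in.
Capacity per unit length: φr_n = 0.75 × 0.6 × 100 × (0.707 × 0.25) = 7.954 kip/in.
9.559 > 7.954 → NOT adequate.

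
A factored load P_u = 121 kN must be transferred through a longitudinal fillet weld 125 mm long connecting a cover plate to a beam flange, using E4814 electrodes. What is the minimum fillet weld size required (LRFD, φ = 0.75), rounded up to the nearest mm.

w = 7 mm

E48XX → F_EXX = 480 MPa.
Total weld length L = 125 mm.
Required throat t_e = P_u / (φ × 0.6 F_EXX × L) = 121 / (0.75 × 0.6 × 480 × 125 × 10⁻³) = 4.481 mm.
Required leg w = t_e / 0.707 = 6.339 mm → use 7 mm.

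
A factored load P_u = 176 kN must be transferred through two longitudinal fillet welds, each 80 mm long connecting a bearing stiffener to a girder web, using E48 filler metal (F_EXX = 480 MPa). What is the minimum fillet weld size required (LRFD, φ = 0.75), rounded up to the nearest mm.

w = 8 mm

Total weld length L = 160 mm.
Required throat t_e = P_u / (φ × 0.6 F_EXX × L) = 176 / (0.75 × 0.6 × 480 × 160 × 10⁻³) = 5.093 mm.
Required leg w = t_e / 0.707 = 7.203 mm → use 8 mm.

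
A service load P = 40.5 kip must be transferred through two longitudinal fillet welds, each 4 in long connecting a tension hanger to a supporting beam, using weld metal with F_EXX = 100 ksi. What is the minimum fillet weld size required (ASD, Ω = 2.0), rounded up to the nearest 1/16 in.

Total weld length L = 8 in.
Required throat t_e = P × Ω / (0.6 F_EXX × L) = 40.5 × 2.0 / (0.6 × 100 × 8) = 0.1688 in.
Required leg w = t_e / 0.707 = 0.2387 in → use 1/4 in.

w = 1/4 in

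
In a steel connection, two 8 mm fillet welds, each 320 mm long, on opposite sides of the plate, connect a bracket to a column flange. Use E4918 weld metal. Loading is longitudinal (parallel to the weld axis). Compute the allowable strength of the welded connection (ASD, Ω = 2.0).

R_n/Ω ≈ 532 kN

E49XX → F_EXX = 490 MPa.
Effective throat t_e = 0.707 × 8 = 5.656 mm.
Total length L = 640 mm; A_we = 5.656 × 640 = 3620 mm².
F_nw = 0.6 F_EXX = 0.6 × 490 = 294 MPa.
R_n = 294 × 3620 × 10⁻³ = 1064 kN; R_n/Ω = 1064/2.0 = 532.1 kN.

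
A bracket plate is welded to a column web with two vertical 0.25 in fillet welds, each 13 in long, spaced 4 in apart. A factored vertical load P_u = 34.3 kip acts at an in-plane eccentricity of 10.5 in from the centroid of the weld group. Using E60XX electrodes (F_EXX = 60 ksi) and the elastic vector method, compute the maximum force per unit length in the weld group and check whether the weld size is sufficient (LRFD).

f_max ≈ 5.74 kip/in; NOT adequate

Total weld length L_w = 26 in. Treat welds as unit-width lines.
Polar moment about centroid: J = 2[d³/12 + d(b/2)²] = 2[13³/12 + 13×2²] = 470.2 in³.
Direct shear f_v = P/L_w = 34.3 / 26 = 1.319 kip/in (vertical).
Torsion M = P·e = 34.3 × 10.5 = 360.15 kip·in.
Critical point at (x, y) = (2, 6.5) from centroid. f_tx = M·y/J = 4.979 kip/in; f_ty = M·x/J = 1.532 kip/in.
Resultant f_max = √[f_tx² + (f_v + f_ty)²] = √[4.979² + (1.319 + 1.532)²] = 5.738 kip/in.
Capacity per unit length: φr_n = 0.75 × 0.6 × 60 × (0.707 × 0.25) = 4.772 kip/in.
5.738 > 4.772 → NOT adequate.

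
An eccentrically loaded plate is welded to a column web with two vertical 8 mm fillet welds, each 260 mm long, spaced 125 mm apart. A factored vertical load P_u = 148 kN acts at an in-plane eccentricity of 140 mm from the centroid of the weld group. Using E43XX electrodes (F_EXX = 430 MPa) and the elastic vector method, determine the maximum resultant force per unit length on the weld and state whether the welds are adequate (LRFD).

Total weld length L_w = 520 mm. Treat welds as unit-width lines.
Polar moment about centroid: J = 2[d³/12 + d(b/2)²] = 2[260³/12 + 260×62.5²] = 4961000 mm³.
Direct shear f_v = P/L_w = 148×10³ / 520 = 284.6 N/mm (vertical).
Torsion M = P·e = 148×10³ × 140 = 20720000 N·mm.
Critical point at (x, y) = (62.5, 130) from centroid. f_tx = M·y/J = 543 N/mm; f_ty = M·x/J = 261.1 N/mm.
Resultant f_max = √[f_tx² + (f_v + f_ty)²] = √[543² + (284.6 + 261.1)²] = 769.8 N/mm.
Capacity per unit length: φr_n = 0.75 × 0.6 × 430 × (0.707 × 8) = 1094 N/mm.
769.8 ≤ 1094 → adequate.

f_max ≈ 770 N/mm; adequate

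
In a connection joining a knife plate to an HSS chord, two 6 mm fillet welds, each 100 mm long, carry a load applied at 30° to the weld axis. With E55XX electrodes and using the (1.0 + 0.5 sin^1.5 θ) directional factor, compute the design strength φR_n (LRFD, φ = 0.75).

E55XX → F_EXX = 550 MPa.
t_e = 0.707 × 6 = 4.242 mm; A_we = 4.242 × 200 = 848.4 mm².
Directional factor: 1.0 + 0.5 sin^1.5(30°) = 1.177.
F_nw = 0.6 × 550 × 1.177 = 388.3 MPa.
φR_n = 0.75 × 388.3 × 848.4 × 10⁻³ = 247.1 kN.

φR_n ≈ 247 kN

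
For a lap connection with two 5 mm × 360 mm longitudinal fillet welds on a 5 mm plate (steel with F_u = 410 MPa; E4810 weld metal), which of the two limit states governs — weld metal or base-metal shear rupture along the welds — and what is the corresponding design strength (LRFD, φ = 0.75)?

E48XX → F_EXX = 480 MPa.
t_e = 0.707 × 5 = 3.535 mm; L = 720 mm.
Weld metal: φR_n = 0.75 × 0.6 × 480 × 3.535 × 720 × 10⁻³ = 549.8 kN.
Base metal (shear rupture): φR_n = 0.75 × 0.6 × 410 × 5 × 720 × 10⁻³ = 664.2 kN.
Governing: weld metal.

φR_n ≈ 550 kN (weld metal governs)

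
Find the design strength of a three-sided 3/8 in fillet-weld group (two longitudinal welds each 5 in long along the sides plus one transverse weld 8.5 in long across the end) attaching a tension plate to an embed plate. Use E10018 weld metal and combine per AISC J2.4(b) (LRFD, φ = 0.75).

φR_n ≈ 254 kip

E100XX → F_EXX = 100 ksi.
t_e = 0.707 × 0.375 = 0.2651 in.
R_nwl = 0.6 × 100 × 0.2651 × 10 = 159.1 kip (longitudinal, 2 welds).
R_nwt = 0.6 × 100 × 0.2651 × 8.5 = 135.2 kip (transverse, base value).
(i) R_nwl + R_nwt = 294.3 kip; (ii) 0.85 R_nwl + 1.5 R_nwt = 338 kip.
R_n = max = 338 kip [governs: (ii)]; φR_n = 253.5 kip.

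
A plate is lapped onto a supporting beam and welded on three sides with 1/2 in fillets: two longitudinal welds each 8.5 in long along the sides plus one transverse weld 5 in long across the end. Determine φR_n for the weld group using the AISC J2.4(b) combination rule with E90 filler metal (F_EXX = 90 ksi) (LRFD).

φR_n ≈ 315 kip

t_e = 0.707 × 0.5 = 0.3535 in.
R_nwl = 0.6 × 90 × 0.3535 × 17 = 324.5 kip (longitudinal, 2 welds).
R_nwt = 0.6 × 90 × 0.3535 × 5 = 95.44 kip (transverse, base value).
(i) R_nwl + R_nwt = 420 kip; (ii) 0.85 R_nwl + 1.5 R_nwt = 419 kip.
R_n = max = 420 kip [governs: (i)]; φR_n = 315 kip.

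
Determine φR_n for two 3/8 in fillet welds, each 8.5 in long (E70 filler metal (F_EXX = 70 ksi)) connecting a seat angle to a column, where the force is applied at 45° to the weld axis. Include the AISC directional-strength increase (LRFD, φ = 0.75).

t_e = 0.707 × 0.375 = 0.2651 in; A_we = 0.2651 × 17 = 4.507 in².
Directional factor: 1.0 + 0.5 sin^1.5(45°) = 1.297.
F_nw = 0.6 × 70 × 1.297 = 54.49 ksi.
φR_n = 0.75 × 54.49 × 4.507 = 184.2 kip.

φR_n ≈ 184 kip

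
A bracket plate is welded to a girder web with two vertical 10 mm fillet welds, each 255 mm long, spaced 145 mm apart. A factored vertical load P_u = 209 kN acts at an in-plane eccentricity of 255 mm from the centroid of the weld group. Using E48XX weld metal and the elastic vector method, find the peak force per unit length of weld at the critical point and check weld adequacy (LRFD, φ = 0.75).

E48XX → F_EXX = 480 MPa.
Total weld length L_w = 510 mm. Treat welds as unit-width lines.
Polar moment about centroid: J = 2[d³/12 + d(b/2)²] = 2[255³/12 + 255×72.5²] = 5444000 mm³.
Direct shear f_v = P/L_w = 209×10³ / 510 = 409.8 N/mm (vertical).
Torsion M = P·e = 209×10³ × 255 = 53295000 N·mm.
Critical point at (x, y) = (72.5, 127.5) from centroid. f_tx = M·y/J = 1248 N/mm; f_ty = M·x/J = 709.7 N/mm.
Resultant f_max = √[f_tx² + (f_v + f_ty)²] = √[1248² + (409.8 + 709.7)²] = 1677 N/mm.
Capacity per unit length: φr_n = 0.75 × 0.6 × 480 × (0.707 × 10) = 1527 N/mm.
1677 > 1527 → NOT adequate.

f_max ≈ 1680 N/mm; NOT adequate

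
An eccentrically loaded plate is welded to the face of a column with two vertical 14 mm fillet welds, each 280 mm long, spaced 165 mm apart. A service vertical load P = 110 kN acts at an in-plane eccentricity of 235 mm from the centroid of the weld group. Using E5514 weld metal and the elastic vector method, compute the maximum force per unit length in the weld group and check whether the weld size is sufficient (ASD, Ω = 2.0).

f_max ≈ 683 N/mm; adequate

E55XX → F_EXX = 550 MPa.
Total weld length L_w = 560 mm. Treat welds as unit-width lines.
Polar moment about centroid: J = 2[d³/12 + d(b/2)²] = 2[280³/12 + 280×82.5²] = 7470000 mm³.
Direct shear f_v = P/L_w = 110×10³ / 560 = 196.4 N/mm (vertical).
Torsion M = P·e = 110×10³ × 235 = 25850000 N·mm.
Critical point at (x, y) = (82.5, 140) from centroid. f_tx = M·y/J = 484.5 N/mm; f_ty = M·x/J = 285.5 N/mm.
Resultant f_max = √[f_tx² + (f_v + f_ty)²] = √[484.5² + (196.4 + 285.5)²] = 683.3 N/mm.
Capacity per unit length: r_n/Ω = (1/2.0) × 0.6 × 550 × (0.707 × 14) = 1633 N/mm.
683.3 ≤ 1633 → adequate.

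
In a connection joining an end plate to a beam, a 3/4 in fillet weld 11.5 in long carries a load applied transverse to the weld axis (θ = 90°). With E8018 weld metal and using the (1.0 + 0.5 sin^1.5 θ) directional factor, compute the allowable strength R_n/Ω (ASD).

R_n/Ω ≈ 220 kip

E80XX → F_EXX = 80 ksi.
t_e = 0.707 × 0.75 = 0.5302 in; A_we = 0.5302 × 11.5 = 6.098 in².
Directional factor: 1.0 + 0.5 sin^1.5(90°) = 1.5.
F_nw = 0.6 × 80 × 1.5 = 72 ksi.
R_n/Ω = (72 × 6.098) / 2.0 = 219.5 kip.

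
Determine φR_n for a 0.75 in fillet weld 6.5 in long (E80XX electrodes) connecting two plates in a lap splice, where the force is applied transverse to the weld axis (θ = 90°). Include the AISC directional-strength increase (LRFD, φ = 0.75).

φR_n ≈ 186 kip

E80XX → F_EXX = 80 ksi.
t_e = 0.707 × 0.75 = 0.5302 in; A_we = 0.5302 × 6.5 = 3.447 in².
Directional factor: 1.0 + 0.5 sin^1.5(90°) = 1.5.
F_nw = 0.6 × 80 × 1.5 = 72 ksi.
φR_n = 0.75 × 72 × 3.447 = 186.1 kip.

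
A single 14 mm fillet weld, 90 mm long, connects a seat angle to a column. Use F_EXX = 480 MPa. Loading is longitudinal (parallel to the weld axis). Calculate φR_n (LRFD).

Effective throat t_e = 0.707 × 14 = 9.898 mm.
Total length L = 90 mm; A_we = 9.898 × 90 = 890.8 mm².
F_nw = 0.6 F_EXX = 0.6 × 480 = 288 MPa.
φR_n = 0.75 × 288 × 890.8 × 10⁻³ = 192.4 kN.

φR_n ≈ 192 kN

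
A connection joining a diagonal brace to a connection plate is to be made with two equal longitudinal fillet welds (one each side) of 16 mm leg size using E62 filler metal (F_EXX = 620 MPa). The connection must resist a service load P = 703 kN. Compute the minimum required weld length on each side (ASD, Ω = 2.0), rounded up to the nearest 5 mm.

Throat t_e = 0.707 × 16 = 11.31 mm.
r_n/Ω = (0.6 × 620 × 11.31) / 2.0 = 2104 N/mm = 2.104 kN/mm.
L_req = P / (r_n/Ω) = 703 / 2.104 = 334.1 mm total.
Per side: 334.1 / 2 = 167.1 mm.
Round up → use L = 170 mm on each side.

L = 170 mm on each side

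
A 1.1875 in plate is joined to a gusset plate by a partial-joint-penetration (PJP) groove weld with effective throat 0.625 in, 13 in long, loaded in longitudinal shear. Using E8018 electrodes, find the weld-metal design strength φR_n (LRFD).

E80XX → F_EXX = 80 ksi.
Effective throat (given) t_e = 0.625 in.
A_we = 0.625 × 13 = 8.125 in².
F_nw = 0.6 F_EXX = 48 ksi.
φR_n = 0.75 × 48 × 8.125 = 292.5 kip.

φR_n ≈ 292 kip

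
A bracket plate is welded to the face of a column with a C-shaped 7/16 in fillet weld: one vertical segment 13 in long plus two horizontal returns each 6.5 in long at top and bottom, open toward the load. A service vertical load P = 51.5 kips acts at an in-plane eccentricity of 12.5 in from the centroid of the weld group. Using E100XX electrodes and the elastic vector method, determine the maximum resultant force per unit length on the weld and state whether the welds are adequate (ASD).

E100XX → F_EXX = 100 ksi.
Total weld length L_w = 26 in. Treat welds as unit-width lines.
Centroid: x̄ = 2×6.5×3.25 / 26 = 1.625 in from the vertical weld.
Polar moment about centroid: J = I_x + I_y = [13³/12 + 2×6.5×6.5²] + [13×1.625² + 2(6.5³/12 + 6.5×1.625²)] = 846.8 in³.
Direct shear f_v = P/L_w = 51.5 / 26 = 1.981 kip/in (vertical).
Torsion M = P·e = 51.5 × 12.5 = 643.75 kip·in.
Critical point at (x, y) = (4.875, 6.5) from centroid. f_tx = M·y/J = 4.942 kip/in; f_ty = M·x/J = 3.706 kip/in.
Resultant f_max = √[f_tx² + (f_v + f_ty)²] = √[4.942² + (1.981 + 3.706)²] = 7.534 kip/in.
Capacity per unit length: r_n/Ω = (1/2.0) × 0.6 × 100 × (0.707 × 0.4375) = 9.279 kip/in.
7.534 ≤ 9.279 → adequate.

f_max ≈ 7.53 kip/in; adequate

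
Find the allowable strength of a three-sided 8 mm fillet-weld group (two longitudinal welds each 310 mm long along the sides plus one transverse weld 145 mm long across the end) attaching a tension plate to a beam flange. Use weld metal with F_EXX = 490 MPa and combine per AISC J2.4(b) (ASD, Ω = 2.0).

R_n/Ω ≈ 636 kN

t_e = 0.707 × 8 = 5.656 mm.
R_nwl = 0.6 × 490 × 5.656 × 620 × 10⁻³ = 1031 kN (longitudinal, 2 welds).
R_nwt = 0.6 × 490 × 5.656 × 145 × 10⁻³ = 241.1 kN (transverse, base value).
(i) R_nwl + R_nwt = 1272 kN; (ii) 0.85 R_nwl + 1.5 R_nwt = 1238 kN.
R_n = max = 1272 kN [governs: (i)]; R_n/Ω = 636 kN.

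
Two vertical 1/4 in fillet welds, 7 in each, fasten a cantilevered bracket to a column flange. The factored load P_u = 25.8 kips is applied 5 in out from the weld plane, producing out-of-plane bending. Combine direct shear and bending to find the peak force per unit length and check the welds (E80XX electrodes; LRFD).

E80XX → F_EXX = 80 ksi.
L_w = 2 × 7 = 14 in; section modulus (unit throat) S = 2 × L²/6 = 16.33 in².
Direct shear f_v = P/L_w = 25.8/14 = 1.843 kip/in.
Moment M = P × e = 25.8 × 5 = 129 kip·in; bending f_b = M/S = 7.898 kip/in.
f_max = √(f_v² + f_b²) = √(1.843² + 7.898²) = 8.11 kip/in.
φr_n = 0.75 × 0.6 × 80 × (0.707 × 0.25) = 6.363 kip/in → NOT adequate.

f_max ≈ 8.11 kip/in; NOT adequate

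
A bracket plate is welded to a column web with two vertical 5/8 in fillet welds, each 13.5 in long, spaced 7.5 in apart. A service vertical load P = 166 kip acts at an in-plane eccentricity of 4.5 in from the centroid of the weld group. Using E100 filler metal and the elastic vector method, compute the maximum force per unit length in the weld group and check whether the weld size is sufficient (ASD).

E100XX → F_EXX = 100 ksi.
Total weld length L_w = 27 in. Treat welds as unit-width lines.
Polar moment about centroid: J = 2[d³/12 + d(b/2)²] = 2[13.5³/12 + 13.5×3.75²] = 789.8 in³.
Direct shear f_v = P/L_w = 166 / 27 = 6.148 kip/in (vertical).
Torsion M = P·e = 166 × 4.5 = 747 kip·in.
Critical point at (x, y) = (3.75, 6.75) from centroid. f_tx = M·y/J = 6.385 kip/in; f_ty = M·x/J = 3.547 kip/in.
Resultant f_max = √[f_tx² + (f_v + f_ty)²] = √[6.385² + (6.148 + 3.547)²] = 11.61 kip/in.
Capacity per unit length: r_n/Ω = (1/2.0) × 0.6 × 100 × (0.707 × 0.625) = 13.26 kip/in.
11.61 ≤ 13.26 → adequate.

f_max ≈ 11.6 kip/in; adequate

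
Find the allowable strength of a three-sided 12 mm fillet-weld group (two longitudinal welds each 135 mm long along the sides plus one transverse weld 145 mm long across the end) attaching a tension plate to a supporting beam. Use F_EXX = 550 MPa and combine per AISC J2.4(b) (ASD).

t_e = 0.707 × 12 = 8.484 mm.
R_nwl = 0.6 × 550 × 8.484 × 270 × 10⁻³ = 755.9 kN (longitudinal, 2 welds).
R_nwt = 0.6 × 550 × 8.484 × 145 × 10⁻³ = 406 kN (transverse, base value).
(i) R_nwl + R_nwt = 1162 kN; (ii) 0.85 R_nwl + 1.5 R_nwt = 1251 kN.
R_n = max = 1251 kN [governs: (ii)]; R_n/Ω = 625.7 kN.

R_n/Ω ≈ 626 kN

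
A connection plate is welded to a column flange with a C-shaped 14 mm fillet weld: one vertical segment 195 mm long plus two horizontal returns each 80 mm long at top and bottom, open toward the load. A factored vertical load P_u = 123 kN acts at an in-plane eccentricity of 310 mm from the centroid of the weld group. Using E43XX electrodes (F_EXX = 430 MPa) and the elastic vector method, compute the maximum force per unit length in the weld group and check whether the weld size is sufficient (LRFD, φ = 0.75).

Total weld length L_w = 355 mm. Treat welds as unit-width lines.
Centroid: x̄ = 2×80×40 / 355 = 18.03 mm from the vertical weld.
Polar moment about centroid: J = I_x + I_y = [195³/12 + 2×80×97.5²] + [195×18.03² + 2(80³/12 + 80×21.97²)] = 2365000 mm³.
Direct shear f_v = P/L_w = 123×10³ / 355 = 346.5 N/mm (vertical).
Torsion M = P·e = 123×10³ × 310 = 38130000 N·mm.
Critical point at (x, y) = (61.97, 97.5) from centroid. f_tx = M·y/J = 1572 N/mm; f_ty = M·x/J = 999.2 N/mm.
Resultant f_max = √[f_tx² + (f_v + f_ty)²] = √[1572² + (346.5 + 999.2)²] = 2069 N/mm.
Capacity per unit length: φr_n = 0.75 × 0.6 × 430 × (0.707 × 14) = 1915 N/mm.
2069 > 1915 → NOT adequate.

f_max ≈ 2070 N/mm; NOT adequate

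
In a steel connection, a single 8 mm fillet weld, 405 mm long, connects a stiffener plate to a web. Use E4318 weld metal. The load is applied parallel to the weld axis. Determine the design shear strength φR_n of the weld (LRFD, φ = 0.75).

E43XX → F_EXX = 430 MPa.
Effective throat t_e = 0.707 × 8 = 5.656 mm.
Total length L = 405 mm; A_we = 5.656 × 405 = 2291 mm².
F_nw = 0.6 F_EXX = 0.6 × 430 = 258 MPa.
φR_n = 0.75 × 258 × 2291 × 10⁻³ = 443.2 kN.

φR_n ≈ 443 kN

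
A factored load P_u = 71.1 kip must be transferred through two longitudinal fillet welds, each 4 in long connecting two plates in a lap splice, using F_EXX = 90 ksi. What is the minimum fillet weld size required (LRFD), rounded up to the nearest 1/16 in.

Total weld length L = 8 in.
Required throat t_e = P_u / (φ × 0.6 F_EXX × L) = 71.1 / (0.75 × 0.6 × 90 × 8) = 0.2194 in.
Required leg w = t_e / 0.707 = 0.3104 in → use 5/16 in.

w = 5/16 in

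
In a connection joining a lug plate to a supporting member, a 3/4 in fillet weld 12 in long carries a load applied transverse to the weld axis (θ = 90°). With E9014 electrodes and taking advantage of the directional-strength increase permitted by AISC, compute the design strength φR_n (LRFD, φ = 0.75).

E90XX → F_EXX = 90 ksi.
t_e = 0.707 × 0.75 = 0.5302 in; A_we = 0.5302 × 12 = 6.363 in².
Directional factor: 1.0 + 0.5 sin^1.5(90°) = 1.5.
F_nw = 0.6 × 90 × 1.5 = 81 ksi.
φR_n = 0.75 × 81 × 6.363 = 386.6 kips.

φR_n ≈ 387 kips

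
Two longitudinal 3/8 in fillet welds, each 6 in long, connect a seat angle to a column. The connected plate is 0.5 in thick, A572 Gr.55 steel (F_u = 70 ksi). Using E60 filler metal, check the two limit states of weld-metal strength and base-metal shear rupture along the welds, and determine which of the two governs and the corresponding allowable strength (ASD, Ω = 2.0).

R_n/Ω ≈ 57.3 kip (weld metal governs)

E60XX → F_EXX = 60 ksi.
t_e = 0.707 × 0.375 = 0.2651 in; L = 12 in.
Weld metal: R_n/Ω = (1/2.0) × 0.6 × 60 × 0.2651 × 12 = 57.27 kip.
Base metal (shear rupture): R_n/Ω = (1/2.0) × 0.6 × 70 × 0.5 × 12 = 126 kip.
Governing: weld metal.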